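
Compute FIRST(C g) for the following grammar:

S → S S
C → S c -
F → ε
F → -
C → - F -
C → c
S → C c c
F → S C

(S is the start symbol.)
{ '-', 'c' }

FIRST sets of the non-terminals involved (from the grammar, by fixed-point iteration):
  FIRST(C) = { '-', 'c' }

To compute FIRST(C g), process the symbols left to right:
Symbol C is a non-terminal. Add FIRST(C) \ {ε} = { '-', 'c' }
C is not nullable (ε ∉ FIRST(C)), so stop here.
FIRST(C g) = { '-', 'c' }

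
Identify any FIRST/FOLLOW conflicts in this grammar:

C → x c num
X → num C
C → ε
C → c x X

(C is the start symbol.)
Nullable non-terminals: C.

C: nullable alternative(s) C → ε; FOLLOW(C) = { $ }
  C → x c num: FIRST \ {ε} = { 'x' } — disjoint from FOLLOW(C)
  C → ε: FIRST \ {ε} = { } — this is the only nullable alternative, skip
  C → c x X: FIRST \ {ε} = { 'c' } — disjoint from FOLLOW(C)

X has no nullable alternative, so no FIRST/FOLLOW check is needed there.

No FIRST/FOLLOW conflicts found.

Answer: No FIRST/FOLLOW conflicts.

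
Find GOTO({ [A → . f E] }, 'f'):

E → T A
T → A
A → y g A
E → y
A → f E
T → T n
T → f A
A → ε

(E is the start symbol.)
{ [A → . f E], [A → . y g A], [A → .], [A → f . E], [E → . T A], [E → . y], [T → . A], [T → . T n], [T → . f A] }

GOTO(I, 'f') = CLOSURE({ [A → αX.β] : [A → α.Xβ] ∈ I, X = 'f' })

Items with dot before 'f', with the dot advanced:
  [A → . f E] → [A → f . E]
Closure of the advanced items:
  [A → f . E] has the dot before E: add [E → . T A], [E → . y]
  [E → . T A] has the dot before T: add [T → . A], [T → . T n], [T → . f A]
  [T → . A] has the dot before A: add [A → . y g A], [A → . f E], [A → .]

GOTO = { [A → . f E], [A → . y g A], [A → .], [A → f . E], [E → . T A], [E → . y], [T → . A], [T → . T n], [T → . f A] }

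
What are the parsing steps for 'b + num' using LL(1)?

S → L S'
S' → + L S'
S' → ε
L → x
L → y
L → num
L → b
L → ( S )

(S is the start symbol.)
LL(1) parsing maintains a stack (initially the start symbol over $) and the input. At each step: if the stack top is a terminal, match it against the current input token; if it is a non-terminal N, replace it with the RHS of M[N, lookahead] (the unique production whose predict set contains the lookahead).

Stack is shown with the top on the left.

Stack     Input      Action
---------------------------
S $       b + num $  output S → L S'
L S' $    b + num $  output L → b
b S' $    b + num $  match 'b'
S' $      + num $    output S' → + L S'
+ L S' $  + num $    match '+'
L S' $    num $      output L → num
num S' $  num $      match 'num'
S' $      $          output S' → ε
$         $          accept

The string is accepted.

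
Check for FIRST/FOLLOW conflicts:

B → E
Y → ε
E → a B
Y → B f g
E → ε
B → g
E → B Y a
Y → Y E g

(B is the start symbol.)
Nullable non-terminals: B, E, Y.
FIRST sets used below: FIRST(E) = { 'a', 'f', 'g', ε }, FIRST(B) = { 'a', 'f', 'g', ε }, FIRST(Y) = { 'a', 'f', 'g', ε }

B: nullable alternative(s) B → E; FOLLOW(B) = { $, 'a', 'f', 'g' }
  B → E: FIRST \ {ε} = { 'a', 'f', 'g' } — this is the only nullable alternative, skip
  B → g: FIRST \ {ε} = { 'g' } — overlaps FOLLOW(B) on { 'g' }: CONFLICT

E: nullable alternative(s) E → ε; FOLLOW(E) = { $, 'a', 'f', 'g' }
  E → a B: FIRST \ {ε} = { 'a' } — overlaps FOLLOW(E) on { 'a' }: CONFLICT
  E → ε: FIRST \ {ε} = { } — this is the only nullable alternative, skip
  E → B Y a: FIRST \ {ε} = { 'a', 'f', 'g' } — overlaps FOLLOW(E) on { 'a', 'f', 'g' }: CONFLICT

Y: nullable alternative(s) Y → ε; FOLLOW(Y) = { 'a', 'f', 'g' }
  Y → ε: FIRST \ {ε} = { } — this is the only nullable alternative, skip
  Y → B f g: FIRST \ {ε} = { 'a', 'f', 'g' } — overlaps FOLLOW(Y) on { 'a', 'f', 'g' }: CONFLICT
  Y → Y E g: FIRST \ {ε} = { 'a', 'f', 'g' } — overlaps FOLLOW(Y) on { 'a', 'f', 'g' }: CONFLICT

So the grammar has 5 FIRST/FOLLOW conflicts (marked CONFLICT above).

Answer: Yes. B → g with FOLLOW(B) on { 'g' }; Y → B f g with FOLLOW(Y) on { 'a', 'f', 'g' }; Y → Y E g with FOLLOW(Y) on { 'a', 'f', 'g' }; E → a B with FOLLOW(E) on { 'a' }; E → B Y a with FOLLOW(E) on { 'a', 'f', 'g' }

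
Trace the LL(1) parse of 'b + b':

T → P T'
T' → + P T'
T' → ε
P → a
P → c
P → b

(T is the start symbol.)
Stack is shown with the top on the left.

Stack     Input    Action
-------------------------
T $       b + b $  output T → P T'
P T' $    b + b $  output P → b
b T' $    b + b $  match 'b'
T' $      + b $    output T' → + P T'
+ P T' $  + b $    match '+'
P T' $    b $      output P → b
b T' $    b $      match 'b'
T' $      $        output T' → ε
$         $        accept

The string is accepted.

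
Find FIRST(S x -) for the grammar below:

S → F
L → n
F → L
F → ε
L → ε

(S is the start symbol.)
FIRST sets of the non-terminals involved (from the grammar, by fixed-point iteration):
  FIRST(S) = { 'n', ε }

To compute FIRST(S x -), process the symbols left to right:
Symbol S is a non-terminal. Add FIRST(S) \ {ε} = { 'n' }
S is nullable (ε ∈ FIRST(S)), continue to the next symbol.
Symbol x is a terminal. Add 'x' and stop.
FIRST(S x -) = { 'n', 'x' }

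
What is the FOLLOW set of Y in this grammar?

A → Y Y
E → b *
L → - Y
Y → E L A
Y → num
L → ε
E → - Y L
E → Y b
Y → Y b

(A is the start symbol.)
{ $, '-', 'b', 'num' }

In A → Y Y: Y is followed by Y, add FIRST(Y) \ {ε} = { '-', 'b', 'num' }
In A → Y Y: Y is at the end, add FOLLOW(A)
In L → - Y: Y is at the end, add FOLLOW(L)
In E → - Y L: Y is followed by L, add FIRST(L) \ {ε} = { '-' }
  L is nullable, so also add FOLLOW(E)
In E → Y b: Y is followed by b, add FIRST(b) \ {ε} = { 'b' }
In Y → Y b: Y is followed by b, add FIRST(b) \ {ε} = { 'b' }

The FOLLOW sets referred to above (computed the same way, to a fixed point):
  FOLLOW(A) = { $, '-', 'b', 'num' }
  FOLLOW(L) = { '-', 'b', 'num' }
  FOLLOW(E) = { '-', 'b', 'num' }

Taking the union: FOLLOW(Y) = { $, '-', 'b', 'num' }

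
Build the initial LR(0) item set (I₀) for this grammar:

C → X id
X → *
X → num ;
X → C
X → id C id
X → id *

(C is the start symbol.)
First, augment the grammar with C' → C
I₀ = CLOSURE({ [C' → . C] }):
  [C' → . C] has the dot before C: add [C → . X id]
  [C → . X id] has the dot before X: add [X → . *], [X → . num ;], [X → . C], [X → . id C id], [X → . id *]
No further items can be added.

I₀ = { [C → . X id], [C' → . C], [X → . *], [X → . C], [X → . id *], [X → . id C id], [X → . num ;] }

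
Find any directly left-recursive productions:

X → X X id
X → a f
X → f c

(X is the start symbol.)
X → X X id: LEFT RECURSIVE (starts with X)
X → a f: starts with a
X → f c: starts with f

The grammar has direct left recursion on: X.

Answer: Yes, X is left-recursive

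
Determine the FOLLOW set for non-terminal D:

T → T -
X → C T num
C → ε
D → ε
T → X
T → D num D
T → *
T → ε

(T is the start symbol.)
{ $, '-', 'num' }

To compute FOLLOW(D), find every occurrence of D on a right-hand side N → α D β: add FIRST(β) \ {ε}, and if β is empty or nullable also add FOLLOW(N). Iterate to a fixed point.

In T → D num D: D is followed by num D, add FIRST(num D) \ {ε} = { 'num' }
In T → D num D: D is at the end, add FOLLOW(T)

The FOLLOW sets referred to above (computed the same way, to a fixed point):
  FOLLOW(T) = { $, '-', 'num' }

Taking the union: FOLLOW(D) = { $, '-', 'num' }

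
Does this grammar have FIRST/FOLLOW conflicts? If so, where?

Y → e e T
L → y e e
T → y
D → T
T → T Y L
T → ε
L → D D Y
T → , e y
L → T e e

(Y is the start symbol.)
Yes. T → y with FOLLOW(T) on { 'y' }; T → T Y L with FOLLOW(T) on { ',', 'e', 'y' }; T → ',' e y with FOLLOW(T) on { ',' }

A FIRST/FOLLOW conflict occurs when a non-terminal N has a nullable alternative N → β (β ⇒* ε) and another alternative N → α with FIRST(α) ∩ FOLLOW(N) ≠ ∅: on such a lookahead the parser cannot decide between expanding α and letting N vanish via β.

Nullable non-terminals: D, T.
FIRST sets used below: FIRST(T) = { ',', 'e', 'y', ε }, FIRST(Y) = { 'e' }
D has a nullable alternative but only one production, so nothing to check.

T: nullable alternative(s) T → ε; FOLLOW(T) = { $, ',', 'e', 'y' }
  T → y: FIRST \ {ε} = { 'y' } — overlaps FOLLOW(T) on { 'y' }: CONFLICT
  T → T Y L: FIRST \ {ε} = { ',', 'e', 'y' } — overlaps FOLLOW(T) on { ',', 'e', 'y' }: CONFLICT
  T → ε: FIRST \ {ε} = { } — this is the only nullable alternative, skip
  T → , e y: FIRST \ {ε} = { ',' } — overlaps FOLLOW(T) on { ',' }: CONFLICT

L, Y have no nullable alternative, so no FIRST/FOLLOW check is needed there.

So the grammar has 3 FIRST/FOLLOW conflicts (marked CONFLICT above).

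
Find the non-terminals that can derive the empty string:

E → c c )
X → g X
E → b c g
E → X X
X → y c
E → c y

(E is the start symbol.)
There are no ε-productions, so no non-terminal can derive ε.
No non-terminals are nullable.

Answer: None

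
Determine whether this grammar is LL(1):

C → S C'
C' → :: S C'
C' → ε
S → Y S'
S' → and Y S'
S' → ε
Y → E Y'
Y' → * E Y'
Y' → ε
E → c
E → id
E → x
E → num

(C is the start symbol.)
Yes, the grammar is LL(1).

A grammar is LL(1) if for each non-terminal N with multiple productions, the predict sets of those productions are pairwise disjoint, where PREDICT(N → α) = (FIRST(α) \ {ε}) ∪ (FOLLOW(N) if α ⇒* ε).

Relevant sets:
  FOLLOW(C') = { $ }
  FOLLOW(S') = { $, '::' }
  FOLLOW(Y') = { $, '::', 'and' }

For C':
  PREDICT(C' → :: S C') = { '::' }
  PREDICT(C' → ε) = { $ }
For S':
  PREDICT(S' → and Y S') = { 'and' }
  PREDICT(S' → ε) = { $, '::' }
For Y':
  PREDICT(Y' → '*' E Y') = { '*' }
  PREDICT(Y' → ε) = { $, '::', 'and' }
For E:
  PREDICT(E → c) = { 'c' }
  PREDICT(E → id) = { 'id' }
  PREDICT(E → x) = { 'x' }
  PREDICT(E → num) = { 'num' }
C, S, Y have a single production, so nothing to check there.

All predict sets are disjoint. The grammar IS LL(1).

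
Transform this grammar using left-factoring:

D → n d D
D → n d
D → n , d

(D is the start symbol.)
Left-factoring transforms A → αβ₁ | αβ₂ into A → αA' and A' → β₁ | β₂
(α is the longest common prefix among the alternatives). Repeat until
no nonterminal has two alternatives with a common prefix.

Round 1: D has alternatives sharing prefix 'n'. Introduce D': D → n D'
  Add: D' → d D
  Add: D' → d
  Add: D' → , d

Round 2: D' has alternatives sharing prefix 'd'. Introduce D'': D' → d D''
  Add: D'' → D
  Add: D'' → ε

No remaining common prefixes — done.

Resulting grammar:
D → n D'
D' → d D''
D'' → D
D'' → ε
D' → , d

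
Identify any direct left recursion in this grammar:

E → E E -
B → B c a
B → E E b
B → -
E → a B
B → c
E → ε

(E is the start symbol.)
Yes, E, B are left-recursive

Direct left recursion occurs when N → N α for some non-terminal N (the right-hand side begins with the left-hand side itself).

E → E E -: LEFT RECURSIVE (starts with E)
B → B c a: LEFT RECURSIVE (starts with B)
B → E E b: starts with E
B → -: starts with '-'
E → a B: starts with a
B → c: starts with c
E → ε: starts with ε

The grammar has direct left recursion on: E, B.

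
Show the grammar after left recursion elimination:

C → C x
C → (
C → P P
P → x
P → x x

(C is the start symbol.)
C is directly left-recursive. The standard transformation for
  A → A α₁ | ... | A α_m | β₁ | ... | β_n
is
  A  → β₁ A' | ... | β_n A'
  A' → α₁ A' | ... | α_m A' | ε

C → ( becomes C → ( C'
C → P P becomes C → P P C'
C → C x becomes C' → x C'
Add C' → ε

Productions for other non-terminals are unchanged:
  P → x
  P → x x

Resulting grammar:
C → ( C'
C → P P C'
C' → x C'
C' → ε
P → x
P → x x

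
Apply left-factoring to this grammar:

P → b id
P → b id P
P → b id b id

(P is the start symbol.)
P → b id P'
P' → ε
P' → P
P' → b id

Left-factoring transforms A → αβ₁ | αβ₂ into A → αA' and A' → β₁ | β₂
(α is the longest common prefix among the alternatives). Repeat until
no nonterminal has two alternatives with a common prefix.

Round 1: P has alternatives sharing prefix 'b id'. Introduce P': P → b id P'
  Add: P' → ε
  Add: P' → P
  Add: P' → b id

No remaining common prefixes — done.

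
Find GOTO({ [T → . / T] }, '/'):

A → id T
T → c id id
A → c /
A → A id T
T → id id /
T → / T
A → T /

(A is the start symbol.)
{ [T → . / T], [T → . c id id], [T → . id id /], [T → / . T] }

GOTO(I, '/') = CLOSURE({ [A → αX.β] : [A → α.Xβ] ∈ I, X = '/' })

Items with dot before '/', with the dot advanced:
  [T → . / T] → [T → / . T]
Closure of the advanced items:
  [T → / . T] has the dot before T: add [T → . c id id], [T → . id id /], [T → . / T]

GOTO = { [T → . / T], [T → . c id id], [T → . id id /], [T → / . T] }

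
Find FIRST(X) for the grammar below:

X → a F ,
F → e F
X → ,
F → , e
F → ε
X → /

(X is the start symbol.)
From X → a F ,:
  - a is a terminal: add 'a' and stop
From X → ,:
  - ',' is a terminal: add ',' and stop
From X → /:
  - '/' is a terminal: add '/' and stop

Collecting: FIRST(X) = { ',', '/', 'a' }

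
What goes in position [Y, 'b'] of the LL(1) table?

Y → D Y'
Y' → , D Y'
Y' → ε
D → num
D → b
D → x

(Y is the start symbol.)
To find M[Y, 'b'], we find productions for Y where 'b' is in the predict set (PREDICT(N → α) = (FIRST(α) \ {ε}) ∪ (FOLLOW(N) if α ⇒* ε)).

Relevant sets:
  FIRST(D) = { 'b', 'num', 'x' }

Y → D Y': PREDICT = { 'b', 'num', 'x' }
  'b' is in predict set, so this production goes in M[Y, 'b']

M[Y, 'b'] = Y → D Y'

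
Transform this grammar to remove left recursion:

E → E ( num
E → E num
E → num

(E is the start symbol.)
E → num E'
E' → ( num E'
E' → num E'
E' → ε

E is directly left-recursive. The standard transformation for
  A → A α₁ | ... | A α_m | β₁ | ... | β_n
is
  A  → β₁ A' | ... | β_n A'
  A' → α₁ A' | ... | α_m A' | ε

E → num becomes E → num E'
E → E ( num becomes E' → ( num E'
E → E num becomes E' → num E'
Add E' → ε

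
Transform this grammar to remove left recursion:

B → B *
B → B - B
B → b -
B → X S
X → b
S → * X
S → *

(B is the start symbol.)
B → b - B'
B → X S B'
B' → * B'
B' → - B B'
B' → ε
X → b
S → * X
S → *

B is directly left-recursive. The standard transformation for
  A → A α₁ | ... | A α_m | β₁ | ... | β_n
is
  A  → β₁ A' | ... | β_n A'
  A' → α₁ A' | ... | α_m A' | ε

B → b - becomes B → b - B'
B → X S becomes B → X S B'
B → B * becomes B' → * B'
B → B - B becomes B' → - B B'
Add B' → ε

Productions for other non-terminals are unchanged:
  X → b
  S → * X
  S → *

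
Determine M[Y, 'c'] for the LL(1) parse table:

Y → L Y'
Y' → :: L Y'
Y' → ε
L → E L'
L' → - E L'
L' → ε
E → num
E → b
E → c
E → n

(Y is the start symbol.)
Y → L Y'

To find M[Y, 'c'], we find productions for Y where 'c' is in the predict set (PREDICT(N → α) = (FIRST(α) \ {ε}) ∪ (FOLLOW(N) if α ⇒* ε)).

Relevant sets:
  FIRST(L) = { 'b', 'c', 'n', 'num' }

Y → L Y': PREDICT = { 'b', 'c', 'n', 'num' }
  'c' is in predict set, so this production goes in M[Y, 'c']

M[Y, 'c'] = Y → L Y'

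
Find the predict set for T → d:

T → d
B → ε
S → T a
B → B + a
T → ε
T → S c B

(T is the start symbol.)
{ 'd' }

PREDICT(T → d) = (FIRST(RHS) \ {ε}) ∪ (FOLLOW(T) if ε ∈ FIRST(RHS), i.e. RHS ⇒* ε)
FIRST(d) = { 'd' }
ε ∉ FIRST(d), so FOLLOW(T) is not added.
PREDICT(T → d) = { 'd' }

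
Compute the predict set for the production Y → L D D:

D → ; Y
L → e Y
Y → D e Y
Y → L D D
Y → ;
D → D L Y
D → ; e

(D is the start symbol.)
PREDICT(Y → L D D) = (FIRST(RHS) \ {ε}) ∪ (FOLLOW(Y) if ε ∈ FIRST(RHS), i.e. RHS ⇒* ε)
FIRST(L) = { 'e' }
FIRST(L D D) = { 'e' }
ε ∉ FIRST(L D D), so FOLLOW(Y) is not added.
PREDICT(Y → L D D) = { 'e' }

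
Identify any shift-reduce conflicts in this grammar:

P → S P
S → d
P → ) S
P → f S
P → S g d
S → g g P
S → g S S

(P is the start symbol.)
Yes — I12: [S → g S S .] vs [P → . ) S]

A shift-reduce conflict occurs when an LR(0) state has both:
  - a complete (reduce) item [A → α .] (dot at the end), and
  - a shift item [B → β . c γ] (dot before a terminal).

Augment with P' → P and build the canonical LR(0) collection (I0 = CLOSURE({[P' → . P]}), then GOTO on every symbol after a dot until no new states appear). It has 18 states:
  I0: { [P → . ) S], [P → . S P], [P → . S g d], [P → . f S], [P' → . P], [S → . d], [S → . g S S], [S → . g g P] }  — shift
  I1: { [P → ) . S], [S → . d], [S → . g S S], [S → . g g P] }  — shift
  I2: { [P' → P .] }  — accept
  I3: { [P → . ) S], [P → . S P], [P → . S g d], [P → . f S], [P → S . P], [P → S . g d], [S → . d], [S → . g S S], [S → . g g P] }  — shift
  I4: { [S → d .] }  — reduce
  I5: { [P → f . S], [S → . d], [S → . g S S], [S → . g g P] }  — shift
  I6: { [S → . d], [S → . g S S], [S → . g g P], [S → g . S S], [S → g . g P] }  — shift
  I7: { [S → . d], [S → . g S S], [S → . g g P], [S → g S . S] }  — shift
  I8: { [P → . ) S], [P → . S P], [P → . S g d], [P → . f S], [S → . d], [S → . g S S], [S → . g g P], [S → g . S S], [S → g . g P], [S → g g . P] }  — shift
  I9: { [S → g g P .] }  — reduce
  I10: { [P → . ) S], [P → . S P], [P → . S g d], [P → . f S], [P → S . P], [P → S . g d], [S → . d], [S → . g S S], [S → . g g P], [S → g S . S] }  — shift
  I11: { [P → S P .] }  — reduce
  I12: { [P → . ) S], [P → . S P], [P → . S g d], [P → . f S], [P → S . P], [P → S . g d], [S → . d], [S → . g S S], [S → . g g P], [S → g S S .] }  — shift, reduce
  I13: { [P → S g . d], [S → . d], [S → . g S S], [S → . g g P], [S → g . S S], [S → g . g P] }  — shift
  I14: { [P → S g d .], [S → d .] }  — 2 reduces
  I15: { [S → g S S .] }  — reduce
  I16: { [P → f S .] }  — reduce
  I17: { [P → ) S .] }  — reduce

I12 contains reduce item [S → g S S .] and shift items [P → . ) S], [P → S . g d], [P → . f S], [S → . d], [S → . g S S], [S → . g g P] — shift-reduce conflict.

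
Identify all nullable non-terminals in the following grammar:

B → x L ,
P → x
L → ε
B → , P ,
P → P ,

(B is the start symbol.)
ε-productions: L → ε
So L is immediately nullable.
No further non-terminal can be added: every production for the remaining non-terminals contains a terminal or a non-nullable non-terminal.
Nullable = { 'L' }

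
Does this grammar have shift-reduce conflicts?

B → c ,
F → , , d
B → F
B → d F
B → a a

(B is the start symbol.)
A shift-reduce conflict occurs when an LR(0) state has both:
  - a complete (reduce) item [A → α .] (dot at the end), and
  - a shift item [B → β . c γ] (dot before a terminal).

Augment with B' → B and build the canonical LR(0) collection (I0 = CLOSURE({[B' → . B]}), then GOTO on every symbol after a dot until no new states appear). It has 12 states:
  I0: { [B → . F], [B → . a a], [B → . c ,], [B → . d F], [B' → . B], [F → . , , d] }  — shift
  I1: { [F → , . , d] }  — shift
  I2: { [B' → B .] }  — accept
  I3: { [B → F .] }  — reduce
  I4: { [B → a . a] }  — shift
  I5: { [B → c . ,] }  — shift
  I6: { [B → d . F], [F → . , , d] }  — shift
  I7: { [B → d F .] }  — reduce
  I8: { [B → c , .] }  — reduce
  I9: { [B → a a .] }  — reduce
  I10: { [F → , , . d] }  — shift
  I11: { [F → , , d .] }  — reduce

No state contains both a complete item and a shift item.

Answer: No shift-reduce conflicts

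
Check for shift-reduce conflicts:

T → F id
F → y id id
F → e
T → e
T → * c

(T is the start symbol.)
No shift-reduce conflicts

Augment with T' → T and build the canonical LR(0) collection (I0 = CLOSURE({[T' → . T]}), then GOTO on every symbol after a dot until no new states appear). It has 10 states:
  I0: { [F → . e], [F → . y id id], [T → . * c], [T → . F id], [T → . e], [T' → . T] }  — shift
  I1: { [T → * . c] }  — shift
  I2: { [T → F . id] }  — shift
  I3: { [T' → T .] }  — accept
  I4: { [F → e .], [T → e .] }  — 2 reduces
  I5: { [F → y . id id] }  — shift
  I6: { [F → y id . id] }  — shift
  I7: { [F → y id id .] }  — reduce
  I8: { [T → F id .] }  — reduce
  I9: { [T → * c .] }  — reduce

No state contains both a complete item and a shift item.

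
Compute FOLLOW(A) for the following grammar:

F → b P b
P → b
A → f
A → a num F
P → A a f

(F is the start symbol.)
In P → A a f: A is followed by a f, add FIRST(a f) \ {ε} = { 'a' }

Taking the union: FOLLOW(A) = { 'a' }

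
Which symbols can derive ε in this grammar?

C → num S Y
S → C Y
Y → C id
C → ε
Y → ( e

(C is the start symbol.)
A non-terminal is nullable if it can derive ε (the empty string): either it has an ε-production, or it has a production whose right-hand side consists entirely of nullable non-terminals.

ε-productions: C → ε
So C is immediately nullable.
No further non-terminal can be added: every production for the remaining non-terminals contains a terminal or a non-nullable non-terminal.
Nullable = { 'C' }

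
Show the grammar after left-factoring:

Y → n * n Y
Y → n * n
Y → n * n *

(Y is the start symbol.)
Left-factoring transforms A → αβ₁ | αβ₂ into A → αA' and A' → β₁ | β₂
(α is the longest common prefix among the alternatives). Repeat until
no nonterminal has two alternatives with a common prefix.

Round 1: Y has alternatives sharing prefix 'n * n'. Introduce Y': Y → n * n Y'
  Add: Y' → Y
  Add: Y' → ε
  Add: Y' → *

No remaining common prefixes — done.

Resulting grammar:
Y → n * n Y'
Y' → Y
Y' → ε
Y' → *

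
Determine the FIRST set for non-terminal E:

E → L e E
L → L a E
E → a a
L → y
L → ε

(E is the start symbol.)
{ 'a', 'e', 'y' }

To compute FIRST(E), examine every production with E on the left-hand side, reading each right-hand side left to right until a non-nullable symbol is reached.

FIRST sets of the other non-terminals involved (by the same procedure, iterated to a fixed point):
  FIRST(L) = { 'a', 'y', ε }

From E → L e E:
  - L is a non-terminal: add FIRST(L) \ {ε} = { 'a', 'y' }
    L is nullable, so continue to the next symbol
  - e is a terminal: add 'e' and stop
From E → a a:
  - a is a terminal: add 'a' and stop

Collecting: FIRST(E) = { 'a', 'e', 'y' }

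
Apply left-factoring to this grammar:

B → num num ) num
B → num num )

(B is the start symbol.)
B → num num ) B'
B' → num
B' → ε

Left-factoring transforms A → αβ₁ | αβ₂ into A → αA' and A' → β₁ | β₂
(α is the longest common prefix among the alternatives). Repeat until
no nonterminal has two alternatives with a common prefix.

Round 1: B has alternatives sharing prefix 'num num )'. Introduce B': B → num num ) B'
  Add: B' → num
  Add: B' → ε

No remaining common prefixes — done.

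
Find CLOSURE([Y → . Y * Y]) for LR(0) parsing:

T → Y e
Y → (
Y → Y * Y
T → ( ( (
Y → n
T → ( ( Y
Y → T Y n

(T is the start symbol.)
To compute CLOSURE, for each item [A → α.Bβ] where B is a non-terminal, add [B → .γ] for all productions B → γ; repeat for the newly added items until nothing changes.

Start with: [Y → . Y * Y]
  [Y → . Y * Y] has the dot before Y: add [Y → . (], [Y → . n], [Y → . T Y n]
  [Y → . T Y n] has the dot before T: add [T → . Y e], [T → . ( ( (], [T → . ( ( Y]
No further items can be added.

CLOSURE = { [T → . ( ( (], [T → . ( ( Y], [T → . Y e], [Y → . (], [Y → . T Y n], [Y → . Y * Y], [Y → . n] }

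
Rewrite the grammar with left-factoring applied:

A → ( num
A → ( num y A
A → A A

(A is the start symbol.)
Left-factoring transforms A → αβ₁ | αβ₂ into A → αA' and A' → β₁ | β₂
(α is the longest common prefix among the alternatives). Repeat until
no nonterminal has two alternatives with a common prefix.

Round 1: A has alternatives sharing prefix '( num'. Introduce A': A → ( num A'
  Add: A' → ε
  Add: A' → y A

No remaining common prefixes — done.

Resulting grammar:
A → ( num A'
A' → ε
A' → y A
A → A A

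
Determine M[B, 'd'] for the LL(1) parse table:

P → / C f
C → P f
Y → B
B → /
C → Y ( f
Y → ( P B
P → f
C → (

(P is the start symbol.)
To find M[B, 'd'], we find productions for B where 'd' is in the predict set (PREDICT(N → α) = (FIRST(α) \ {ε}) ∪ (FOLLOW(N) if α ⇒* ε)).

B → /: PREDICT = { '/' }

M[B, 'd'] is empty (no production applies)

Answer: Empty (error entry)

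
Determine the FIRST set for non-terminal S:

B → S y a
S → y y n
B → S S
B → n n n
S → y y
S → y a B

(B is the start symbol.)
From S → y y n:
  - y is a terminal: add 'y' and stop
From S → y y:
  - y is a terminal: add 'y' and stop
From S → y a B:
  - y is a terminal: add 'y' and stop

Collecting: FIRST(S) = { 'y' }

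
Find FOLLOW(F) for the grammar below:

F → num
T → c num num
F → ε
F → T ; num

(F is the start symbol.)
{ $ }

F is the start symbol, so $ ∈ FOLLOW(F).
F does not occur on any right-hand side.

Taking the union: FOLLOW(F) = { $ }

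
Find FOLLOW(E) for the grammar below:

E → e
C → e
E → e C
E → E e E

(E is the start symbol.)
E is the start symbol, so $ ∈ FOLLOW(E).
In E → E e E: E is followed by e E, add FIRST(e E) \ {ε} = { 'e' }
In E → E e E: E is at the end; this adds FOLLOW(E) to itself — nothing new

Taking the union: FOLLOW(E) = { $, 'e' }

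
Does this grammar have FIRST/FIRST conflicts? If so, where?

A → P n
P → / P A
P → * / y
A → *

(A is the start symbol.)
FIRST sets of the non-terminals at (or reachable through a nullable prefix from) the front of some alternative:
  FIRST(P) = { '*', '/' }

Productions for A:
  A → P n: FIRST = { '*', '/' }
  A → *: FIRST = { '*' }
Productions for P:
  P → / P A: FIRST = { '/' }
  P → * / y: FIRST = { '*' }

Conflict for A: A → P n and A → *
  Overlap: { '*' }

Answer: Yes. A → P n / A → '*' on { '*' }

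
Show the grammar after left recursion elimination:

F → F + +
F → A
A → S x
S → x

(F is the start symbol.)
F → A F'
F' → + + F'
F' → ε
A → S x
S → x

F is directly left-recursive. The standard transformation for
  A → A α₁ | ... | A α_m | β₁ | ... | β_n
is
  A  → β₁ A' | ... | β_n A'
  A' → α₁ A' | ... | α_m A' | ε

F → A becomes F → A F'
F → F + + becomes F' → + + F'
Add F' → ε

Productions for other non-terminals are unchanged:
  A → S x
  S → x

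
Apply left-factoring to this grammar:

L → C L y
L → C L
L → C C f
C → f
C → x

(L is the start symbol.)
L → C L'
L' → L L''
L'' → y
L'' → ε
L' → C f
C → f
C → x

Left-factoring transforms A → αβ₁ | αβ₂ into A → αA' and A' → β₁ | β₂
(α is the longest common prefix among the alternatives). Repeat until
no nonterminal has two alternatives with a common prefix.

Round 1: L has alternatives sharing prefix 'C'. Introduce L': L → C L'
  Add: L' → L y
  Add: L' → L
  Add: L' → C f

Round 2: L' has alternatives sharing prefix 'L'. Introduce L'': L' → L L''
  Add: L'' → y
  Add: L'' → ε

No remaining common prefixes — done.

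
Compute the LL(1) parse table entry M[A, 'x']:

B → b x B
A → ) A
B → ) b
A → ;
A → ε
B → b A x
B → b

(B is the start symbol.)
To find M[A, 'x'], we find productions for A where 'x' is in the predict set (PREDICT(N → α) = (FIRST(α) \ {ε}) ∪ (FOLLOW(N) if α ⇒* ε)).

Relevant sets:
  FOLLOW(A) = { 'x' }

A → ) A: PREDICT = { ')' }
A → ;: PREDICT = { ';' }
A → ε: PREDICT = { 'x' }
  'x' is in predict set, so this production goes in M[A, 'x']

M[A, 'x'] = A → ε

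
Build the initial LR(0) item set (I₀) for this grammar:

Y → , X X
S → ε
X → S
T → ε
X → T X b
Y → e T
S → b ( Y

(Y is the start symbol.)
First, augment the grammar with Y' → Y
I₀ = CLOSURE({ [Y' → . Y] }):
  [Y' → . Y] has the dot before Y: add [Y → . , X X], [Y → . e T]
No further items can be added.

I₀ = { [Y → . , X X], [Y → . e T], [Y' → . Y] }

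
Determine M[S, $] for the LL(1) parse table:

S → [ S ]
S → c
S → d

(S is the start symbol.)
Empty (error entry)

To find M[S, $], we find productions for S where $ is in the predict set (PREDICT(N → α) = (FIRST(α) \ {ε}) ∪ (FOLLOW(N) if α ⇒* ε)).

S → [ S ]: PREDICT = { '[' }
S → c: PREDICT = { 'c' }
S → d: PREDICT = { 'd' }

M[S, $] is empty (no production applies)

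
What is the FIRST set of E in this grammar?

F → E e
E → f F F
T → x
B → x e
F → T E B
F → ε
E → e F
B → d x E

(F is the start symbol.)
From E → f F F:
  - f is a terminal: add 'f' and stop
From E → e F:
  - e is a terminal: add 'e' and stop

Collecting: FIRST(E) = { 'e', 'f' }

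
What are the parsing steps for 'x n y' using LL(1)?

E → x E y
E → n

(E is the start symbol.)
Stack is shown with the top on the left.

Stack    Input    Action
------------------------
E $      x n y $  output E → x E y
x E y $  x n y $  match 'x'
E y $    n y $    output E → n
n y $    n y $    match 'n'
y $      y $      match 'y'
$        $        accept

The string is accepted.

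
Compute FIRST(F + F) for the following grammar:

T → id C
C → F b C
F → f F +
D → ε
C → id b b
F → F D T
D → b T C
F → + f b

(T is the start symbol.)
FIRST sets of the non-terminals involved (from the grammar, by fixed-point iteration):
  FIRST(F) = { '+', 'f' }

To compute FIRST(F + F), process the symbols left to right:
Symbol F is a non-terminal. Add FIRST(F) \ {ε} = { '+', 'f' }
F is not nullable (ε ∉ FIRST(F)), so stop here.
FIRST(F + F) = { '+', 'f' }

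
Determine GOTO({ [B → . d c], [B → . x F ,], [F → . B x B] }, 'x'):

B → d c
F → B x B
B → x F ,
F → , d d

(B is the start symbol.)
{ [B → . d c], [B → . x F ,], [B → x . F ,], [F → . , d d], [F → . B x B] }

GOTO(I, 'x') = CLOSURE({ [A → αX.β] : [A → α.Xβ] ∈ I, X = 'x' })

Items with dot before 'x', with the dot advanced:
  [B → . x F ,] → [B → x . F ,]
Closure of the advanced items:
  [B → x . F ,] has the dot before F: add [F → . B x B], [F → . , d d]
  [F → . B x B] has the dot before B: add [B → . d c], [B → . x F ,]

GOTO = { [B → . d c], [B → . x F ,], [B → x . F ,], [F → . , d d], [F → . B x B] }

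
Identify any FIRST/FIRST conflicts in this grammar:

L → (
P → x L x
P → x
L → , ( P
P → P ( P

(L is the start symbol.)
A FIRST/FIRST conflict occurs when two productions N → α and N → β for the same non-terminal have FIRST(α) ∩ FIRST(β) ≠ ∅ (with ε ∈ FIRST of a nullable right-hand side, so two nullable alternatives also conflict).

FIRST sets of the non-terminals at (or reachable through a nullable prefix from) the front of some alternative:
  FIRST(P) = { 'x' }

Productions for L:
  L → (: FIRST = { '(' }
  L → , ( P: FIRST = { ',' }
Productions for P:
  P → x L x: FIRST = { 'x' }
  P → x: FIRST = { 'x' }
  P → P ( P: FIRST = { 'x' }

Conflict for P: P → x L x and P → x
  Overlap: { 'x' }
Conflict for P: P → x L x and P → P ( P
  Overlap: { 'x' }
Conflict for P: P → x and P → P ( P
  Overlap: { 'x' }

Answer: Yes. P → x L x / P → x on { 'x' }; P → x L x / P → P '(' P on { 'x' }; P → x / P → P '(' P on { 'x' }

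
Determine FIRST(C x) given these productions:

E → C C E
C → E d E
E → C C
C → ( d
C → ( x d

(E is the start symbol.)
FIRST sets of the non-terminals involved (from the grammar, by fixed-point iteration):
  FIRST(C) = { '(' }

To compute FIRST(C x), process the symbols left to right:
Symbol C is a non-terminal. Add FIRST(C) \ {ε} = { '(' }
C is not nullable (ε ∉ FIRST(C)), so stop here.
FIRST(C x) = { '(' }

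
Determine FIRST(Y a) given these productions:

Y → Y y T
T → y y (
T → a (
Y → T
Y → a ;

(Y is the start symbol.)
FIRST sets of the non-terminals involved (from the grammar, by fixed-point iteration):
  FIRST(Y) = { 'a', 'y' }

To compute FIRST(Y a), process the symbols left to right:
Symbol Y is a non-terminal. Add FIRST(Y) \ {ε} = { 'a', 'y' }
Y is not nullable (ε ∉ FIRST(Y)), so stop here.
FIRST(Y a) = { 'a', 'y' }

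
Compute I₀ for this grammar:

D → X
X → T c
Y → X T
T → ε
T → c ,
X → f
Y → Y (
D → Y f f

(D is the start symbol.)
First, augment the grammar with D' → D
I₀ = CLOSURE({ [D' → . D] }):
  [D' → . D] has the dot before D: add [D → . X], [D → . Y f f]
  [D → . X] has the dot before X: add [X → . T c], [X → . f]
  [D → . Y f f] has the dot before Y: add [Y → . X T], [Y → . Y (]
  [X → . T c] has the dot before T: add [T → .], [T → . c ,]
No further items can be added.

I₀ = { [D → . X], [D → . Y f f], [D' → . D], [T → . c ,], [T → .], [X → . T c], [X → . f], [Y → . X T], [Y → . Y (] }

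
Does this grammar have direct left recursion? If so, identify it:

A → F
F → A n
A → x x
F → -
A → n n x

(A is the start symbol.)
A → F: starts with F
F → A n: starts with A
A → x x: starts with x
F → -: starts with '-'
A → n n x: starts with n

No direct left recursion found.

Answer: No direct left recursion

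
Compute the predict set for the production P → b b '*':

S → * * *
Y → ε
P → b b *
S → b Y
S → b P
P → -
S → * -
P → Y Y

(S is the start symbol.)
{ 'b' }

PREDICT(P → b b '*') = (FIRST(RHS) \ {ε}) ∪ (FOLLOW(P) if ε ∈ FIRST(RHS), i.e. RHS ⇒* ε)
FIRST(b b '*') = { 'b' }
ε ∉ FIRST(b b '*'), so FOLLOW(P) is not added.
PREDICT(P → b b '*') = { 'b' }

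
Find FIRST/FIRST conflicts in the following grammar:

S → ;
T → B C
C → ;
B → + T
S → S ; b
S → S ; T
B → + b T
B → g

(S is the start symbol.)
Yes. S → ';' / S → S ';' b on { ';' }; S → ';' / S → S ';' T on { ';' }; S → S ';' b / S → S ';' T on { ';' }; B → '+' T / B → '+' b T on { '+' }

A FIRST/FIRST conflict occurs when two productions N → α and N → β for the same non-terminal have FIRST(α) ∩ FIRST(β) ≠ ∅ (with ε ∈ FIRST of a nullable right-hand side, so two nullable alternatives also conflict).

FIRST sets of the non-terminals at (or reachable through a nullable prefix from) the front of some alternative:
  FIRST(S) = { ';' }

Productions for S:
  S → ;: FIRST = { ';' }
  S → S ; b: FIRST = { ';' }
  S → S ; T: FIRST = { ';' }
Productions for B:
  B → + T: FIRST = { '+' }
  B → + b T: FIRST = { '+' }
  B → g: FIRST = { 'g' }
T, C have only one production, so no FIRST/FIRST conflict is possible there.

Conflict for S: S → ; and S → S ; b
  Overlap: { ';' }
Conflict for S: S → ; and S → S ; T
  Overlap: { ';' }
Conflict for S: S → S ; b and S → S ; T
  Overlap: { ';' }
Conflict for B: B → + T and B → + b T
  Overlap: { '+' }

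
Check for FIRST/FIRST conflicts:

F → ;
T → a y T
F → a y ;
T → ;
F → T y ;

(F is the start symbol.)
Yes. F → ';' / F → T y ';' on { ';' }; F → a y ';' / F → T y ';' on { 'a' }

FIRST sets of the non-terminals at (or reachable through a nullable prefix from) the front of some alternative:
  FIRST(T) = { ';', 'a' }

Productions for F:
  F → ;: FIRST = { ';' }
  F → a y ;: FIRST = { 'a' }
  F → T y ;: FIRST = { ';', 'a' }
Productions for T:
  T → a y T: FIRST = { 'a' }
  T → ;: FIRST = { ';' }

Conflict for F: F → ; and F → T y ;
  Overlap: { ';' }
Conflict for F: F → a y ; and F → T y ;
  Overlap: { 'a' }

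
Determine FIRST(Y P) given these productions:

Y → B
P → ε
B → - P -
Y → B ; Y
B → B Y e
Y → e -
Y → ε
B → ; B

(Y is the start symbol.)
FIRST sets of the non-terminals involved (from the grammar, by fixed-point iteration):
  FIRST(Y) = { '-', ';', 'e', ε }
  FIRST(P) = { ε }

To compute FIRST(Y P), process the symbols left to right:
Symbol Y is a non-terminal. Add FIRST(Y) \ {ε} = { '-', ';', 'e' }
Y is nullable (ε ∈ FIRST(Y)), continue to the next symbol.
Symbol P is a non-terminal. Add FIRST(P) \ {ε} = { }
P is nullable (ε ∈ FIRST(P)), continue to the next symbol.
All symbols are nullable, so ε is in the result.
FIRST(Y P) = { '-', ';', 'e', ε }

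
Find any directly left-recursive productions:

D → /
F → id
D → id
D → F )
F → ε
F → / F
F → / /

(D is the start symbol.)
D → /: starts with '/'
F → id: starts with id
D → id: starts with id
D → F ): starts with F
F → ε: starts with ε
F → / F: starts with '/'
F → / /: starts with '/'

No direct left recursion found.

Answer: No direct left recursion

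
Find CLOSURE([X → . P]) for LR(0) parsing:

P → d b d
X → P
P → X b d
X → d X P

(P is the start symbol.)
To compute CLOSURE, for each item [A → α.Bβ] where B is a non-terminal, add [B → .γ] for all productions B → γ; repeat for the newly added items until nothing changes.

Start with: [X → . P]
  [X → . P] has the dot before P: add [P → . d b d], [P → . X b d]
  [P → . X b d] has the dot before X: add [X → . d X P]
No further items can be added.

CLOSURE = { [P → . X b d], [P → . d b d], [X → . P], [X → . d X P] }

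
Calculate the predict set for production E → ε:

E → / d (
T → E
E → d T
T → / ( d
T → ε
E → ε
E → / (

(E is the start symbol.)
{ $ }

PREDICT(E → ε) = (FIRST(RHS) \ {ε}) ∪ (FOLLOW(E) if ε ∈ FIRST(RHS), i.e. RHS ⇒* ε)
The right-hand side is ε (FIRST(ε) = { ε }), so the predict set is FOLLOW(E) = { $ }
PREDICT(E → ε) = { $ }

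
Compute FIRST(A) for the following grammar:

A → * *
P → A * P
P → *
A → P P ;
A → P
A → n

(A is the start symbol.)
{ '*', 'n' }

To compute FIRST(A), examine every production with A on the left-hand side, reading each right-hand side left to right until a non-nullable symbol is reached.

FIRST sets of the other non-terminals involved (by the same procedure, iterated to a fixed point):
  FIRST(P) = { '*', 'n' }

From A → * *:
  - '*' is a terminal: add '*' and stop
From A → P P ;:
  - P is a non-terminal: add FIRST(P) \ {ε} = { '*', 'n' }
    P is not nullable, so stop
From A → P:
  - P is a non-terminal: add FIRST(P) \ {ε} = { '*', 'n' }
    P is not nullable, so stop
From A → n:
  - n is a terminal: add 'n' and stop

Collecting: FIRST(A) = { '*', 'n' }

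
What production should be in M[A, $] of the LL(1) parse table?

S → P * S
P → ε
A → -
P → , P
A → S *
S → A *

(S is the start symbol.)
Empty (error entry)

To find M[A, $], we find productions for A where $ is in the predict set (PREDICT(N → α) = (FIRST(α) \ {ε}) ∪ (FOLLOW(N) if α ⇒* ε)).

Relevant sets:
  FIRST(S) = { '*', ',', '-' }

A → -: PREDICT = { '-' }
A → S *: PREDICT = { '*', ',', '-' }

M[A, $] is empty (no production applies)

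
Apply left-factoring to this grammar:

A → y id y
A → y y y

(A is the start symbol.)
A → y A'
A' → id y
A' → y y

Left-factoring transforms A → αβ₁ | αβ₂ into A → αA' and A' → β₁ | β₂
(α is the longest common prefix among the alternatives). Repeat until
no nonterminal has two alternatives with a common prefix.

Round 1: A has alternatives sharing prefix 'y'. Introduce A': A → y A'
  Add: A' → id y
  Add: A' → y y

No remaining common prefixes — done.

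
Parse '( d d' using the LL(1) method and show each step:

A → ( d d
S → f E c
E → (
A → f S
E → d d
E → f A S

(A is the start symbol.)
Stack is shown with the top on the left.

Stack    Input    Action
------------------------
A $      ( d d $  output A → ( d d
( d d $  ( d d $  match '('
d d $    d d $    match 'd'
d $      d $      match 'd'
$        $        accept

The string is accepted.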